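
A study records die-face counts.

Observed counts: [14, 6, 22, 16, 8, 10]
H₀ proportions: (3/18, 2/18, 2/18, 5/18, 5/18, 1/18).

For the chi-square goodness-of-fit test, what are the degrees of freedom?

df = k − 1 = 6 − 1 = 5

degrees of freedom = 5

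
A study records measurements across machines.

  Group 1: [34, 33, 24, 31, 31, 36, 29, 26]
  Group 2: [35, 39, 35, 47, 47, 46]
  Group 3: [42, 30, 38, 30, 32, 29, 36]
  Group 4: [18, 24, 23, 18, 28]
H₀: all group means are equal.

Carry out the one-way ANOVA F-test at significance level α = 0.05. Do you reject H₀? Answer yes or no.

Group means [30.50, 41.50, 33.86, 22.20], grand mean 32.346
SSB = Σnᵢ(x̄ᵢ−x̄)² = 1060.727; SSW = ΣΣ(x−x̄ᵢ)² = 503.157
MSB = 1060.727/3 = 353.5758; MSW = 503.157/22 = 22.8708
F = MSB/MSW = 15.4597
df = (3, 22)
p-value (upper-tail) = 0.00001
At α=0.05: p < α → reject H₀

reject H₀: yes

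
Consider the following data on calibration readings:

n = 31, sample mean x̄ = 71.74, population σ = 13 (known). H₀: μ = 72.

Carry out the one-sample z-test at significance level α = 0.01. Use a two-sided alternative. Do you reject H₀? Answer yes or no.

SE = σ/√n = 13/√31 = 2.3349
z = (x̄−μ₀)/SE = (71.74−72)/2.3349 = -0.1114
p-value (two-sided) = 0.91133
At α=0.01: p ≥ α → fail to reject H₀

reject H₀: no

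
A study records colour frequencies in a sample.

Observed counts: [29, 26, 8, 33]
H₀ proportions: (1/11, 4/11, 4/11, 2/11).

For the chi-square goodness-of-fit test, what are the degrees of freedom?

degrees of freedom = 3

df = k − 1 = 4 − 1 = 3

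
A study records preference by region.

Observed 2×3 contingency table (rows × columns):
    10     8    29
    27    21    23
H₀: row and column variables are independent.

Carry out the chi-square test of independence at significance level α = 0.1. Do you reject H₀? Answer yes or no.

reject H₀: yes

Row totals [47, 71], col totals [37, 29, 52], n=118
χ² = (10−14.74)²/14.74 + (8−11.55)²/11.55 + (29−20.71)²/20.71 + (27−22.26)²/22.26 + (21−17.45)²/17.45 + (23−31.29)²/31.29 = 9.8571
df = 2
p-value (upper-tail) = 0.00724
At α=0.1: p < α → reject H₀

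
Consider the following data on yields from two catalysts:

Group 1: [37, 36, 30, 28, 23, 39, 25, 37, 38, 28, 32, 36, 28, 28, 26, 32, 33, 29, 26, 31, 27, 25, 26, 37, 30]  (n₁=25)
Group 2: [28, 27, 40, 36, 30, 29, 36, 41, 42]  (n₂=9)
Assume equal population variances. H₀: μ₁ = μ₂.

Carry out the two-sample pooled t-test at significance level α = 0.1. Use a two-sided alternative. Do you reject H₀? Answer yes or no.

x̄₁=30.680, s₁=4.759, n₁=25
x̄₂=34.333, s₂=5.937, n₂=9
s_p² = [24·4.759² + 8·5.937²]/32 = 25.7950
SE = √(s_p²·(1/25+1/9)) = 1.9743
t = (30.680−34.333)/1.9743 = -1.8504
df = 32
p-value (two-sided) = 0.07350
At α=0.1: p < α → reject H₀

reject H₀: yes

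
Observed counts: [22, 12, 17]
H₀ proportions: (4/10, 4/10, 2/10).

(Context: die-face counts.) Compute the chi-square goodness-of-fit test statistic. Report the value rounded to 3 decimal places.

n = 51; E_i = n·p_i = [20.40, 20.40, 10.20]
χ² = (22−20.40)²/20.40 + (12−20.40)²/20.40 + (17−10.20)²/10.20 = 8.1176
df = 2

test statistic = 8.118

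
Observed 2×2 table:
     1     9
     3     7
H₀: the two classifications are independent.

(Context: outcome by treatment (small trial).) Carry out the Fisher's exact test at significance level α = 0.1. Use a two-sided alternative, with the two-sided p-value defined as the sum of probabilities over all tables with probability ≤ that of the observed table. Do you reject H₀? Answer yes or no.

reject H₀: no

Margins: r₁=10, r₂=10, c₁=4, c₂=16, n=20
p_obs = C(10,1)·C(10,3)/C(20,4); sum pmf over tables with pmf ≤ p_obs
p-value (two-sided) = 0.58204
At α=0.1: p ≥ α → fail to reject H₀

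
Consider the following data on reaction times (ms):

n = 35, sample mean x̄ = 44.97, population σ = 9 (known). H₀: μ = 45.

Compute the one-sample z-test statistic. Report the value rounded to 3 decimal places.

test statistic = -0.020

SE = σ/√n = 9/√35 = 1.5213
z = (x̄−μ₀)/SE = (44.97−45)/1.5213 = -0.0197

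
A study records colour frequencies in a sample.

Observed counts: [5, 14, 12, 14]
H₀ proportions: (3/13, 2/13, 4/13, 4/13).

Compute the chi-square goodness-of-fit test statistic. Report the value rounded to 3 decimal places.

test statistic = 10.274

n = 45; E_i = n·p_i = [10.38, 6.92, 13.85, 13.85]
χ² = (5−10.38)²/10.38 + (14−6.92)²/6.92 + (12−13.85)²/13.85 + (14−13.85)²/13.85 = 10.2741
df = 3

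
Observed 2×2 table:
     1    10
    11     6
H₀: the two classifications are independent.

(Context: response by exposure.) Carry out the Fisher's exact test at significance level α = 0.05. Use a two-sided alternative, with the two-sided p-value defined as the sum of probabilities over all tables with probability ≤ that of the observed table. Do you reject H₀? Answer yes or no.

Margins: r₁=11, r₂=17, c₁=12, c₂=16, n=28
p_obs = C(11,1)·C(17,11)/C(28,12); sum pmf over tables with pmf ≤ p_obs
p-value (two-sided) = 0.00596
At α=0.05: p < α → reject H₀

reject H₀: yes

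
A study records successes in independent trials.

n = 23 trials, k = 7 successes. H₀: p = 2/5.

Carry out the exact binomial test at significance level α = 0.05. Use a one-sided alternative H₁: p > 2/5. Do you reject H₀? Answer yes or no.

Exact binomial: n=23, k=7, p₀=2/5=0.4000
P(X≥7) from Σ C(n,i)·p₀^i·(1−p₀)^(n−i)
p-value (one-sided, H₁ greater) = 0.87604
At α=0.05: p ≥ α → fail to reject H₀

reject H₀: no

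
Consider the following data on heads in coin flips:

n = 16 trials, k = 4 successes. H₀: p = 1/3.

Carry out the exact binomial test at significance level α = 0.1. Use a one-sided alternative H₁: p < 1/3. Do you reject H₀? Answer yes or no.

Exact binomial: n=16, k=4, p₀=1/3=0.3333
P(X≤4) from Σ C(n,i)·p₀^i·(1−p₀)^(n−i)
p-value (one-sided, H₁ less) = 0.33912
At α=0.1: p ≥ α → fail to reject H₀

reject H₀: no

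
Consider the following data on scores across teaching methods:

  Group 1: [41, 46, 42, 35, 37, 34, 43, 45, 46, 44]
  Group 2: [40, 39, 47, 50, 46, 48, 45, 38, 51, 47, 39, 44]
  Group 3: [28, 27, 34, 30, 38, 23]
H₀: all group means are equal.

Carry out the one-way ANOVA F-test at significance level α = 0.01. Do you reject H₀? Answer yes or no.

Group means [41.30, 44.50, 30.00], grand mean 40.250
SSB = Σnᵢ(x̄ᵢ−x̄)² = 858.150; SSW = ΣΣ(x−x̄ᵢ)² = 545.100
MSB = 858.150/2 = 429.0750; MSW = 545.100/25 = 21.8040
F = MSB/MSW = 19.6787
df = (2, 25)
p-value (upper-tail) = 0.00001
At α=0.01: p < α → reject H₀

reject H₀: yes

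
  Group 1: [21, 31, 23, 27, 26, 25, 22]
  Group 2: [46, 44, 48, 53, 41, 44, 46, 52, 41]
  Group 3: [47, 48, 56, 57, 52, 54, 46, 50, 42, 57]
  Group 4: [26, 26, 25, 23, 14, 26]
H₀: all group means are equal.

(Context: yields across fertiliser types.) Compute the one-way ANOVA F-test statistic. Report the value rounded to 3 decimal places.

Group means [25.00, 46.11, 50.90, 23.33], grand mean 38.719
SSB = Σnᵢ(x̄ᵢ−x̄)² = 4713.347; SSW = ΣΣ(x−x̄ᵢ)² = 567.122
MSB = 4713.347/3 = 1571.1155; MSW = 567.122/28 = 20.2544
F = MSB/MSW = 77.5692
df = (3, 28)

test statistic = 77.569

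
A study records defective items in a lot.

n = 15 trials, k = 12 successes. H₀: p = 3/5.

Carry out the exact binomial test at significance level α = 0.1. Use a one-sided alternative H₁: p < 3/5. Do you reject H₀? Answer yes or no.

reject H₀: no

Exact binomial: n=15, k=12, p₀=3/5=0.6000
P(X≤12) from Σ C(n,i)·p₀^i·(1−p₀)^(n−i)
p-value (one-sided, H₁ less) = 0.97289
At α=0.1: p ≥ α → fail to reject H₀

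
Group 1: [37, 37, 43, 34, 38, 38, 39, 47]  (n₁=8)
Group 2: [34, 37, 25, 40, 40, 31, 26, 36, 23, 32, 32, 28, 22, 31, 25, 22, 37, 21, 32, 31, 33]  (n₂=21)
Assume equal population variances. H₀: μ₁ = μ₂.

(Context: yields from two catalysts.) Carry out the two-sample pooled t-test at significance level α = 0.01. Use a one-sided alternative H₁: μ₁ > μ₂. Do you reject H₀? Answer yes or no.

reject H₀: yes

x̄₁=39.125, s₁=4.051, n₁=8
x̄₂=30.381, s₂=5.912, n₂=21
s_p² = [7·4.051² + 20·5.912²]/27 = 30.1418
SE = √(s_p²·(1/8+1/21)) = 2.2810
t = (39.125−30.381)/2.2810 = 3.8334
df = 27
p-value (one-sided, H₁ greater) = 0.00034
At α=0.01: p < α → reject H₀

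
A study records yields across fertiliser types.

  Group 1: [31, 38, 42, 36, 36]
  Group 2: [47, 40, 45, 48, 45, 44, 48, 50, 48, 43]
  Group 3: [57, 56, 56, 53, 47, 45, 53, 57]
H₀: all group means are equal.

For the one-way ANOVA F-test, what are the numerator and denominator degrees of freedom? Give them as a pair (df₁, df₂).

degrees of freedom = [2, 20]

k = 3 groups, N = 23 total
df = (k−1, N−k) = (3−1, 23−3) = (2, 20)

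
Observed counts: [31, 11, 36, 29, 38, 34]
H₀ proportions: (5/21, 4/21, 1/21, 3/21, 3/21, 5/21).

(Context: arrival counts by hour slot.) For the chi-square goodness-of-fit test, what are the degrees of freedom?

df = k − 1 = 6 − 1 = 5

degrees of freedom = 5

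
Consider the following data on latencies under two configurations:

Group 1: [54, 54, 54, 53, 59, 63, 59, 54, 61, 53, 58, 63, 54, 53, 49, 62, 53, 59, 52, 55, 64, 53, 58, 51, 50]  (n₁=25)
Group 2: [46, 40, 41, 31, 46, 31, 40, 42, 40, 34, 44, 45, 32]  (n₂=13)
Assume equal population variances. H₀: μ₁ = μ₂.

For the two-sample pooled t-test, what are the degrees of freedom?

df = n₁ + n₂ − 2 = 25 + 13 − 2 = 36

degrees of freedom = 36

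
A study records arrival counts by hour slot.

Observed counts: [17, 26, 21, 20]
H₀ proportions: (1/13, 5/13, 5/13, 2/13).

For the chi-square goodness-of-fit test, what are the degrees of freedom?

df = k − 1 = 4 − 1 = 3

degrees of freedom = 3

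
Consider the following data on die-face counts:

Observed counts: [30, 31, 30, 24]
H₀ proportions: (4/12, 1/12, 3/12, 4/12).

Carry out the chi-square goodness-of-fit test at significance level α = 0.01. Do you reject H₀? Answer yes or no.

n = 115; E_i = n·p_i = [38.33, 9.58, 28.75, 38.33]
χ² = (30−38.33)²/38.33 + (31−9.58)²/9.58 + (30−28.75)²/28.75 + (24−38.33)²/38.33 = 55.0870
df = 3
p-value (upper-tail) = 0.00000
At α=0.01: p < α → reject H₀

reject H₀: yes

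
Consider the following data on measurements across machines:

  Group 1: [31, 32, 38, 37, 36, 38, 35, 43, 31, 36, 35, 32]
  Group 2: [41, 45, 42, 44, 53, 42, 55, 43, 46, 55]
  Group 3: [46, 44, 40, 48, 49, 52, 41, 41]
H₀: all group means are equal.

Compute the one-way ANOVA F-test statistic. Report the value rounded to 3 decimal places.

Group means [35.33, 46.60, 45.12], grand mean 41.700
SSB = Σnᵢ(x̄ᵢ−x̄)² = 820.358; SSW = ΣΣ(x−x̄ᵢ)² = 547.942
MSB = 820.358/2 = 410.1792; MSW = 547.942/27 = 20.2941
F = MSB/MSW = 20.2117
df = (2, 27)

test statistic = 20.212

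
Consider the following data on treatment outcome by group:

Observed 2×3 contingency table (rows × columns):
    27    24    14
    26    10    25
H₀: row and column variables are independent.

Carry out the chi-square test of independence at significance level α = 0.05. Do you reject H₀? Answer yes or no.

reject H₀: yes

Row totals [65, 61], col totals [53, 34, 39], n=126
χ² = (27−27.34)²/27.34 + (24−17.54)²/17.54 + (14−20.12)²/20.12 + (26−25.66)²/25.66 + (10−16.46)²/16.46 + (25−18.88)²/18.88 = 8.7680
df = 2
p-value (upper-tail) = 0.01248
At α=0.05: p < α → reject H₀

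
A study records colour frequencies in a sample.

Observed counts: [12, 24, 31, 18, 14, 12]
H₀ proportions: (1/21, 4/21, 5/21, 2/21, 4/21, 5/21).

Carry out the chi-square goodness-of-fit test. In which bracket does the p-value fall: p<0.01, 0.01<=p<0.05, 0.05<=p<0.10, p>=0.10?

n = 111; E_i = n·p_i = [5.29, 21.14, 26.43, 10.57, 21.14, 26.43]
χ² = (12−5.29)²/5.29 + (24−21.14)²/21.14 + (31−26.43)²/26.43 + (18−10.57)²/10.57 + (14−21.14)²/21.14 + (12−26.43)²/26.43 = 25.2162
df = 5
p-value (upper-tail) = 0.00013
→ bracket: p<0.01

p-value bracket: p<0.01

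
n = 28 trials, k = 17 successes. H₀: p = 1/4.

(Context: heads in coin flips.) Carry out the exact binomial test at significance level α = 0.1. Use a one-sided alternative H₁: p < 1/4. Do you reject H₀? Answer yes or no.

reject H₀: no

Exact binomial: n=28, k=17, p₀=1/4=0.2500
P(X≤17) from Σ C(n,i)·p₀^i·(1−p₀)^(n−i)
p-value (one-sided, H₁ less) = 0.99999
At α=0.1: p ≥ α → fail to reject H₀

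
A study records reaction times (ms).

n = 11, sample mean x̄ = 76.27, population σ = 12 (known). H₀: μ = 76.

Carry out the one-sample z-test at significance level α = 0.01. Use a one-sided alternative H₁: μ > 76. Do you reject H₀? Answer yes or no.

SE = σ/√n = 12/√11 = 3.6181
z = (x̄−μ₀)/SE = (76.27−76)/3.6181 = 0.0746
p-value (one-sided, H₁ greater) = 0.47026
At α=0.01: p ≥ α → fail to reject H₀

reject H₀: no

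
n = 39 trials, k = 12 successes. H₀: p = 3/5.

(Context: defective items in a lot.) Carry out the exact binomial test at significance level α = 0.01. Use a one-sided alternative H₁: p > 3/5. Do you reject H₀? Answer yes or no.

reject H₀: no

Exact binomial: n=39, k=12, p₀=3/5=0.6000
P(X≥12) from Σ C(n,i)·p₀^i·(1−p₀)^(n−i)
p-value (one-sided, H₁ greater) = 0.99994
At α=0.01: p ≥ α → fail to reject H₀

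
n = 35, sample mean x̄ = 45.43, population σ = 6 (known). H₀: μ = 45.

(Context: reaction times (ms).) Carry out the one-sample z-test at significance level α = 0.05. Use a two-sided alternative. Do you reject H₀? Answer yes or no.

reject H₀: no

SE = σ/√n = 6/√35 = 1.0142
z = (x̄−μ₀)/SE = (45.43−45)/1.0142 = 0.4240
p-value (two-sided) = 0.67158
At α=0.05: p ≥ α → fail to reject H₀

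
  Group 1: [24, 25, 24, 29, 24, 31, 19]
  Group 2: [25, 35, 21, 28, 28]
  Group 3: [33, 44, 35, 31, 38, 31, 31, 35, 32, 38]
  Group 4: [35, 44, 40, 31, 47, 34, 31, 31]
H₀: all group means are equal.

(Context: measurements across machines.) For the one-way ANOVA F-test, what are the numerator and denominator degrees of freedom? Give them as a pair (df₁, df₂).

degrees of freedom = [3, 26]

k = 4 groups, N = 30 total
df = (k−1, N−k) = (4−1, 30−4) = (3, 26)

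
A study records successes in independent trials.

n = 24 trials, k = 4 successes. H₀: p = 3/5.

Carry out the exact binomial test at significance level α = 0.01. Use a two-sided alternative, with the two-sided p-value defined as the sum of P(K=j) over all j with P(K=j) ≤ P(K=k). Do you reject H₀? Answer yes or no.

Exact binomial: n=24, k=4, p₀=3/5=0.6000
P(X=j) = C(n,j)·p₀^j·(1−p₀)^(n−j); p = Σ P(X=j) over j with P(X=j) ≤ P(X=4)
p-value (two-sided) = 0.00002
At α=0.01: p < α → reject H₀

reject H₀: yes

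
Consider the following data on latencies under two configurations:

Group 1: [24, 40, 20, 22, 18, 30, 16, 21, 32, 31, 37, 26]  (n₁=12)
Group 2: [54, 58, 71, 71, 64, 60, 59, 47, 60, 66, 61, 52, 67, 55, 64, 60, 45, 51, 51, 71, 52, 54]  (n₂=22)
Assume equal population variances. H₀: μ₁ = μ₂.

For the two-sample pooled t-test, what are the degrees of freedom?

degrees of freedom = 32

df = n₁ + n₂ − 2 = 12 + 22 − 2 = 32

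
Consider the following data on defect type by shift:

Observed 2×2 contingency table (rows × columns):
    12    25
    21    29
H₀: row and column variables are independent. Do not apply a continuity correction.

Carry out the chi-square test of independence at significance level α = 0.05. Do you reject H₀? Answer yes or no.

reject H₀: no

Row totals [37, 50], col totals [33, 54], n=87
χ² = (12−14.03)²/14.03 + (25−22.97)²/22.97 + (21−18.97)²/18.97 + (29−31.03)²/31.03 = 0.8268
df = 1
p-value (upper-tail) = 0.36321
At α=0.05: p ≥ α → fail to reject H₀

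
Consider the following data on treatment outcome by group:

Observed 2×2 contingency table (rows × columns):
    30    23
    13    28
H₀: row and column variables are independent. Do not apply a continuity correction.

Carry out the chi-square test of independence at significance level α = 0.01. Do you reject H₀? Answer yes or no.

Row totals [53, 41], col totals [43, 51], n=94
χ² = (30−24.24)²/24.24 + (23−28.76)²/28.76 + (13−18.76)²/18.76 + (28−22.24)²/22.24 = 5.7733
df = 1
p-value (upper-tail) = 0.01627
At α=0.01: p ≥ α → fail to reject H₀

reject H₀: no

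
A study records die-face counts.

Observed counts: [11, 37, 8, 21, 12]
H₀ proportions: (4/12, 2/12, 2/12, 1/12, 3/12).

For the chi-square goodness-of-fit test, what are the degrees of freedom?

degrees of freedom = 4

df = k − 1 = 5 − 1 = 4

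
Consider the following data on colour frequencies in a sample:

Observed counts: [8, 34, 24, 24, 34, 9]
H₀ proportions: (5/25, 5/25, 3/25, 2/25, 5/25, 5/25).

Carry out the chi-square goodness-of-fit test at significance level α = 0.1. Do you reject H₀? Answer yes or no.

n = 133; E_i = n·p_i = [26.60, 26.60, 15.96, 10.64, 26.60, 26.60]
χ² = (8−26.60)²/26.60 + (34−26.60)²/26.60 + (24−15.96)²/15.96 + (24−10.64)²/10.64 + (34−26.60)²/26.60 + (9−26.60)²/26.60 = 49.5940
df = 5
p-value (upper-tail) = 0.00000
At α=0.1: p < α → reject H₀

reject H₀: yes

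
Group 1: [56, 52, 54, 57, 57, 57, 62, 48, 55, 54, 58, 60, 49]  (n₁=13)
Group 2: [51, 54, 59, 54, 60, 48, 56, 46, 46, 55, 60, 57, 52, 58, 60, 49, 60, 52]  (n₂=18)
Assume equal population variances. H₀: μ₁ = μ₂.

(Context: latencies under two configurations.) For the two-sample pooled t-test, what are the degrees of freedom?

degrees of freedom = 29

df = n₁ + n₂ − 2 = 13 + 18 − 2 = 29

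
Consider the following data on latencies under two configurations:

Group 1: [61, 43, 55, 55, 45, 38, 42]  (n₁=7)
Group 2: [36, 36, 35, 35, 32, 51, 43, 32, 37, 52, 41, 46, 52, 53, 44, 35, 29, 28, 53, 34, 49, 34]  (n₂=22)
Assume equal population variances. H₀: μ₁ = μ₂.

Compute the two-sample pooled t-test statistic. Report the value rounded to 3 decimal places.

x̄₁=48.429, s₁=8.522, n₁=7
x̄₂=40.318, s₂=8.363, n₂=22
s_p² = [6·8.522² + 21·8.363²]/27 = 70.5366
SE = √(s_p²·(1/7+1/22)) = 3.6446
t = (48.429−40.318)/3.6446 = 2.2253
df = 27

test statistic = 2.225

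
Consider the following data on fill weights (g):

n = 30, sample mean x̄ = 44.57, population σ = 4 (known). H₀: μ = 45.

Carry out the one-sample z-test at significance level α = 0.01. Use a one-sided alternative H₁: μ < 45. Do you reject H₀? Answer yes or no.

SE = σ/√n = 4/√30 = 0.7303
z = (x̄−μ₀)/SE = (44.57−45)/0.7303 = -0.5888
p-value (one-sided, H₁ less) = 0.27800
At α=0.01: p ≥ α → fail to reject H₀

reject H₀: no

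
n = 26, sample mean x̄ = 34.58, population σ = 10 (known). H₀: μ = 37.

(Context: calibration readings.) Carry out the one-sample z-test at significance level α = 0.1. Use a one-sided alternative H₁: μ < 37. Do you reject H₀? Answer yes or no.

SE = σ/√n = 10/√26 = 1.9612
z = (x̄−μ₀)/SE = (34.58−37)/1.9612 = -1.2340
p-value (one-sided, H₁ less) = 0.10861
At α=0.1: p ≥ α → fail to reject H₀

reject H₀: no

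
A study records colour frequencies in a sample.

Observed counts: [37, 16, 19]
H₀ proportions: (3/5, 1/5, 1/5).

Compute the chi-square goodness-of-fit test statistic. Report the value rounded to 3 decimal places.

n = 72; E_i = n·p_i = [43.20, 14.40, 14.40]
χ² = (37−43.20)²/43.20 + (16−14.40)²/14.40 + (19−14.40)²/14.40 = 2.5370
df = 2

test statistic = 2.537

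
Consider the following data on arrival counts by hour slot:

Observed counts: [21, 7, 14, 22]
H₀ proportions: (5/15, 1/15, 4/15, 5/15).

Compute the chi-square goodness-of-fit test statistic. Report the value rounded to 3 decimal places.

n = 64; E_i = n·p_i = [21.33, 4.27, 17.07, 21.33]
χ² = (21−21.33)²/21.33 + (7−4.27)²/4.27 + (14−17.07)²/17.07 + (22−21.33)²/21.33 = 2.3281
df = 3

test statistic = 2.328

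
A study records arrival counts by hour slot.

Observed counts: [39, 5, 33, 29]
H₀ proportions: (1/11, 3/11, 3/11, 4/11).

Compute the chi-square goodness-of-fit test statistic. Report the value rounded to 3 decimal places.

test statistic = 112.193

n = 106; E_i = n·p_i = [9.64, 28.91, 28.91, 38.55]
χ² = (39−9.64)²/9.64 + (5−28.91)²/28.91 + (33−28.91)²/28.91 + (29−38.55)²/38.55 = 112.1926
df = 3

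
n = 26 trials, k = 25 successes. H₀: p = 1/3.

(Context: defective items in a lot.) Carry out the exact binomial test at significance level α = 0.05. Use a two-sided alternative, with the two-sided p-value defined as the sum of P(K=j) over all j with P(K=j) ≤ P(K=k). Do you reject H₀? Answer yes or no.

Exact binomial: n=26, k=25, p₀=1/3=0.3333
P(X=j) = C(n,j)·p₀^j·(1−p₀)^(n−j); p = Σ P(X=j) over j with P(X=j) ≤ P(X=25)
p-value (two-sided) = 0.00000
At α=0.05: p < α → reject H₀

reject H₀: yes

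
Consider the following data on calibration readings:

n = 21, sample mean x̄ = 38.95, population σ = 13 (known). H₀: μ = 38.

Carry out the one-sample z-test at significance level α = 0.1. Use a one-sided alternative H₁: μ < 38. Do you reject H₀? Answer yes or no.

SE = σ/√n = 13/√21 = 2.8368
z = (x̄−μ₀)/SE = (38.95−38)/2.8368 = 0.3349
p-value (one-sided, H₁ less) = 0.63114
At α=0.1: p ≥ α → fail to reject H₀

reject H₀: no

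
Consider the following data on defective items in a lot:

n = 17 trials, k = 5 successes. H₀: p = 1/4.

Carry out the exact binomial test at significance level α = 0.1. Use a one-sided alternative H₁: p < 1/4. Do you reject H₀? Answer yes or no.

reject H₀: no

Exact binomial: n=17, k=5, p₀=1/4=0.2500
P(X≤5) from Σ C(n,i)·p₀^i·(1−p₀)^(n−i)
p-value (one-sided, H₁ less) = 0.76531
At α=0.1: p ≥ α → fail to reject H₀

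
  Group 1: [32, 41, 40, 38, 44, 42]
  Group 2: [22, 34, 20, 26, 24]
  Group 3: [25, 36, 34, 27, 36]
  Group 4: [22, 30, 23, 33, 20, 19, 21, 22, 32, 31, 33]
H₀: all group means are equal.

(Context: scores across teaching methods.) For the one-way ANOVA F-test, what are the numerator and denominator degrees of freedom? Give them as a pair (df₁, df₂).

degrees of freedom = [3, 23]

k = 4 groups, N = 27 total
df = (k−1, N−k) = (4−1, 27−4) = (3, 23)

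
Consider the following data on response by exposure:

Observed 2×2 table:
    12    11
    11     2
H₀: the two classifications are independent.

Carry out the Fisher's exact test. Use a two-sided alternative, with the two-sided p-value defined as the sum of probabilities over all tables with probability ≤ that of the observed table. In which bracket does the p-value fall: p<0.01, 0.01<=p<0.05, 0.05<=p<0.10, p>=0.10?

Margins: r₁=23, r₂=13, c₁=23, c₂=13, n=36
p_obs = C(23,12)·C(13,11)/C(36,23); sum pmf over tables with pmf ≤ p_obs
p-value (two-sided) = 0.07545
→ bracket: 0.05<=p<0.10

p-value bracket: 0.05<=p<0.10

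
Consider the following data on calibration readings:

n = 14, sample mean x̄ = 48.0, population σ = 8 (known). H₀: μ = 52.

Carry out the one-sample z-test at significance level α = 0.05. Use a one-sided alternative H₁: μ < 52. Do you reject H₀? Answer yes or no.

reject H₀: yes

SE = σ/√n = 8/√14 = 2.1381
z = (x̄−μ₀)/SE = (48.0−52)/2.1381 = -1.8708
p-value (one-sided, H₁ less) = 0.03068
At α=0.05: p < α → reject H₀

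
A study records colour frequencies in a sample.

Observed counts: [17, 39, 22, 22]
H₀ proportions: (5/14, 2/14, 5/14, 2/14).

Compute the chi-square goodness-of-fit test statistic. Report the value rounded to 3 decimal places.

test statistic = 61.994

n = 100; E_i = n·p_i = [35.71, 14.29, 35.71, 14.29]
χ² = (17−35.71)²/35.71 + (39−14.29)²/14.29 + (22−35.71)²/35.71 + (22−14.29)²/14.29 = 61.9940
df = 3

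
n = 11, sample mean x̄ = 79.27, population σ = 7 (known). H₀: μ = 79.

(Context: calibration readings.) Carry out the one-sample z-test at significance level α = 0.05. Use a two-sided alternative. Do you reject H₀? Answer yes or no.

reject H₀: no

SE = σ/√n = 7/√11 = 2.1106
z = (x̄−μ₀)/SE = (79.27−79)/2.1106 = 0.1279
p-value (two-sided) = 0.89821
At α=0.05: p ≥ α → fail to reject H₀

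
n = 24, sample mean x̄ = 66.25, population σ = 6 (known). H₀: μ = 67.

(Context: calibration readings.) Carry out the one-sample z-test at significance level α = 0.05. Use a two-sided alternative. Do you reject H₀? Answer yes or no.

SE = σ/√n = 6/√24 = 1.2247
z = (x̄−μ₀)/SE = (66.25−67)/1.2247 = -0.6124
p-value (two-sided) = 0.54029
At α=0.05: p ≥ α → fail to reject H₀

reject H₀: no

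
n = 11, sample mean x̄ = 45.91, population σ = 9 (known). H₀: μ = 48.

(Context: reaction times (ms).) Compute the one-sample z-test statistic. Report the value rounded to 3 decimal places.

SE = σ/√n = 9/√11 = 2.7136
z = (x̄−μ₀)/SE = (45.91−48)/2.7136 = -0.7702

test statistic = -0.770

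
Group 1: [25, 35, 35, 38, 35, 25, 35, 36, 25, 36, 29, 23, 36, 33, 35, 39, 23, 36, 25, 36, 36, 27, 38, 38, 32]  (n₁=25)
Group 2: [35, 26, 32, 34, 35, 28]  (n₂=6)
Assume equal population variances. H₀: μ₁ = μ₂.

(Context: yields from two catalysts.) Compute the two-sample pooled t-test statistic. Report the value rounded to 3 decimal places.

x̄₁=32.440, s₁=5.347, n₁=25
x̄₂=31.667, s₂=3.830, n₂=6
s_p² = [24·5.347² + 5·3.830²]/29 = 26.1894
SE = √(s_p²·(1/25+1/6)) = 2.3265
t = (32.440−31.667)/2.3265 = 0.3324
df = 29

test statistic = 0.332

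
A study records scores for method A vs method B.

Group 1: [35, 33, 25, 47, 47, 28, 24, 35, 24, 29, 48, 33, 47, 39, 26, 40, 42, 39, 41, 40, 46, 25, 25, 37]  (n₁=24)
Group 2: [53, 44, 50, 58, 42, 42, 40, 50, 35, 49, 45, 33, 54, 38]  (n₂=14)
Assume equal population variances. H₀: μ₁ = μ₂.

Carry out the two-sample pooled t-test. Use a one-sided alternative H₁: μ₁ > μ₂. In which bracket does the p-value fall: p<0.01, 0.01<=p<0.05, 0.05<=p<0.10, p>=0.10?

p-value bracket: p>=0.10

x̄₁=35.625, s₁=8.340, n₁=24
x̄₂=45.214, s₂=7.423, n₂=14
s_p² = [23·8.340² + 13·7.423²]/36 = 64.3328
SE = √(s_p²·(1/24+1/14)) = 2.6974
t = (35.625−45.214)/2.6974 = -3.5551
df = 36
p-value (one-sided, H₁ greater) = 0.99946
→ bracket: p>=0.10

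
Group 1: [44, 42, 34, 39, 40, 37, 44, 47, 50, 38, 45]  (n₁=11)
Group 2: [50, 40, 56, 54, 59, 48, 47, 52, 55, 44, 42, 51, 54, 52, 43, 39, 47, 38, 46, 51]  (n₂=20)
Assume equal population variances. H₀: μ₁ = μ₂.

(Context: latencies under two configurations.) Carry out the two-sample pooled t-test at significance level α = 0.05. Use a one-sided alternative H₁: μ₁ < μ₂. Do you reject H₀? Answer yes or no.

reject H₀: yes

x̄₁=41.818, s₁=4.729, n₁=11
x̄₂=48.400, s₂=6.004, n₂=20
s_p² = [10·4.729² + 19·6.004²]/29 = 31.3254
SE = √(s_p²·(1/11+1/20)) = 2.1010
t = (41.818−48.400)/2.1010 = -3.1328
df = 29
p-value (one-sided, H₁ less) = 0.00197
At α=0.05: p < α → reject H₀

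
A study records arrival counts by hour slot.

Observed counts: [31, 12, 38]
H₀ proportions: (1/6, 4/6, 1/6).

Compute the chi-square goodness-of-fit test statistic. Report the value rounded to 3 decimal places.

n = 81; E_i = n·p_i = [13.50, 54.00, 13.50]
χ² = (31−13.50)²/13.50 + (12−54.00)²/54.00 + (38−13.50)²/13.50 = 99.8148
df = 2

test statistic = 99.815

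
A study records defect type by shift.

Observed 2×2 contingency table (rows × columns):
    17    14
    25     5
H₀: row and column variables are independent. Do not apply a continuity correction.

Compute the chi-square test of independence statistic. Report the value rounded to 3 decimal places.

test statistic = 5.772

Row totals [31, 30], col totals [42, 19], n=61
χ² = (17−21.34)²/21.34 + (14−9.66)²/9.66 + (25−20.66)²/20.66 + (5−9.34)²/9.34 = 5.7721
df = 1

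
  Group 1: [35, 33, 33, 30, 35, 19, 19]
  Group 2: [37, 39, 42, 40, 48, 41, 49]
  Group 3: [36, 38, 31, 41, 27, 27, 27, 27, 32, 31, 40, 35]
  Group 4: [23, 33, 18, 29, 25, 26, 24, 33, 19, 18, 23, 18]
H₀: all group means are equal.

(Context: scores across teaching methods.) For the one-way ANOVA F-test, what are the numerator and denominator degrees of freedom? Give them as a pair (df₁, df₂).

k = 4 groups, N = 38 total
df = (k−1, N−k) = (4−1, 38−4) = (3, 34)

degrees of freedom = [3, 34]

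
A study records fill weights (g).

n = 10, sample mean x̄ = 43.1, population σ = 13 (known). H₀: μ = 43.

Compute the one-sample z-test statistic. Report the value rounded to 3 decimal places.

test statistic = 0.024

SE = σ/√n = 13/√10 = 4.1110
z = (x̄−μ₀)/SE = (43.1−43)/4.1110 = 0.0243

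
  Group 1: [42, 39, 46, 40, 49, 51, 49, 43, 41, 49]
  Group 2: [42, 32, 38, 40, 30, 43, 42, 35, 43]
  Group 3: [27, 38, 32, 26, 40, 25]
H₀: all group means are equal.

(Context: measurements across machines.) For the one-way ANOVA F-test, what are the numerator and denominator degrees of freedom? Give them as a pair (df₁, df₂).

k = 3 groups, N = 25 total
df = (k−1, N−k) = (3−1, 25−3) = (2, 22)

degrees of freedom = [2, 22]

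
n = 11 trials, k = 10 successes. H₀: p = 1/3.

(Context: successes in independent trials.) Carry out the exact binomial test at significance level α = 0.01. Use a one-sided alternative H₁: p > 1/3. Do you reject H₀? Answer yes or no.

Exact binomial: n=11, k=10, p₀=1/3=0.3333
P(X≥10) from Σ C(n,i)·p₀^i·(1−p₀)^(n−i)
p-value (one-sided, H₁ greater) = 0.00013
At α=0.01: p < α → reject H₀

reject H₀: yes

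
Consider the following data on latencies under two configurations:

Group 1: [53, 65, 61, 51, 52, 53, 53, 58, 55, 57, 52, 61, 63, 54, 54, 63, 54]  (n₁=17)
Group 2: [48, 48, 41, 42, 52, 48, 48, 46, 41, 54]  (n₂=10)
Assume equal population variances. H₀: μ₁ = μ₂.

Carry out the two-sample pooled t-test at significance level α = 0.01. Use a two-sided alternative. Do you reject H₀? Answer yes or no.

x̄₁=56.412, s₁=4.529, n₁=17
x̄₂=46.800, s₂=4.417, n₂=10
s_p² = [16·4.529² + 9·4.417²]/25 = 20.1487
SE = √(s_p²·(1/17+1/10)) = 1.7889
t = (56.412−46.800)/1.7889 = 5.3731
df = 25
p-value (two-sided) = 0.00001
At α=0.01: p < α → reject H₀

reject H₀: yes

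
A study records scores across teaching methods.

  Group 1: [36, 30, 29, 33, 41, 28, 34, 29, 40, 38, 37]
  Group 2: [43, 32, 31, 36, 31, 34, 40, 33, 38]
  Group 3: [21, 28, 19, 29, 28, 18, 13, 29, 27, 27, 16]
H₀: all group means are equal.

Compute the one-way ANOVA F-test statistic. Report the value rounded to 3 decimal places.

Group means [34.09, 35.33, 23.18], grand mean 30.581
SSB = Σnᵢ(x̄ᵢ−x̄)² = 941.003; SSW = ΣΣ(x−x̄ᵢ)² = 708.545
MSB = 941.003/2 = 470.5015; MSW = 708.545/28 = 25.3052
F = MSB/MSW = 18.5931
df = (2, 28)

test statistic = 18.593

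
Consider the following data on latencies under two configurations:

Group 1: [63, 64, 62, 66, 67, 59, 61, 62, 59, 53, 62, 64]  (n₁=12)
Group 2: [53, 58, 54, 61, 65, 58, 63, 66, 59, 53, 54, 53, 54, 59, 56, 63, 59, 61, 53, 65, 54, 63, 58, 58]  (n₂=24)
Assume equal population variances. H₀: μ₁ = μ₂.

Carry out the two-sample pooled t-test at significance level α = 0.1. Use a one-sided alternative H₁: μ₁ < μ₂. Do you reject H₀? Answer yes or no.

reject H₀: no

x̄₁=61.833, s₁=3.689, n₁=12
x̄₂=58.333, s₂=4.290, n₂=24
s_p² = [11·3.689² + 23·4.290²]/34 = 16.8529
SE = √(s_p²·(1/12+1/24)) = 1.4514
t = (61.833−58.333)/1.4514 = 2.4114
df = 34
p-value (one-sided, H₁ less) = 0.98928
At α=0.1: p ≥ α → fail to reject H₀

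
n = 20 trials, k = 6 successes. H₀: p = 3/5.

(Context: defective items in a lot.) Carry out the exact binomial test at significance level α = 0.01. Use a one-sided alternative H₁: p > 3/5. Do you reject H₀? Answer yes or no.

reject H₀: no

Exact binomial: n=20, k=6, p₀=3/5=0.6000
P(X≥6) from Σ C(n,i)·p₀^i·(1−p₀)^(n−i)
p-value (one-sided, H₁ greater) = 0.99839
At α=0.01: p ≥ α → fail to reject H₀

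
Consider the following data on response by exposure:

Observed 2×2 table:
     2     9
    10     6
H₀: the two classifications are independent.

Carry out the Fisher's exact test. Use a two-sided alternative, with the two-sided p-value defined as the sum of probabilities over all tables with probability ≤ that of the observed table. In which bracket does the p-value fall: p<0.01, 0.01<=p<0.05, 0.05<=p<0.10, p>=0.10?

p-value bracket: 0.01<=p<0.05

Margins: r₁=11, r₂=16, c₁=12, c₂=15, n=27
p_obs = C(11,2)·C(16,10)/C(27,12); sum pmf over tables with pmf ≤ p_obs
p-value (two-sided) = 0.04733
→ bracket: 0.01<=p<0.05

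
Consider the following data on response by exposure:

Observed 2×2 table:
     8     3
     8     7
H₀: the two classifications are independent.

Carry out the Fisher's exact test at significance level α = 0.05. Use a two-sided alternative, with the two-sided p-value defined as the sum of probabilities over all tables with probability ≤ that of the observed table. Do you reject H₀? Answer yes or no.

Margins: r₁=11, r₂=15, c₁=16, c₂=10, n=26
p_obs = C(11,8)·C(15,8)/C(26,16); sum pmf over tables with pmf ≤ p_obs
p-value (two-sided) = 0.42786
At α=0.05: p ≥ α → fail to reject H₀

reject H₀: no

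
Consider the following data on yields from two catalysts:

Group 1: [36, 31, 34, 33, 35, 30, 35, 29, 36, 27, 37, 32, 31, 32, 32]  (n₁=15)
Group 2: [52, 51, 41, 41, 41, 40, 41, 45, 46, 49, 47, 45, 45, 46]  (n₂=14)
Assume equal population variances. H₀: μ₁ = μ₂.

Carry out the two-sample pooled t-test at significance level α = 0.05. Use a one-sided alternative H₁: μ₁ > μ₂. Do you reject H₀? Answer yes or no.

x̄₁=32.667, s₁=2.845, n₁=15
x̄₂=45.000, s₂=3.883, n₂=14
s_p² = [14·2.845² + 13·3.883²]/27 = 11.4568
SE = √(s_p²·(1/15+1/14)) = 1.2578
t = (32.667−45.000)/1.2578 = -9.8053
df = 27
p-value (one-sided, H₁ greater) = 1.00000
At α=0.05: p ≥ α → fail to reject H₀

reject H₀: no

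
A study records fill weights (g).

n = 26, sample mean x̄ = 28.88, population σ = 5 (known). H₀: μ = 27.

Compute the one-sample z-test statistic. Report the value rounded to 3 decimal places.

SE = σ/√n = 5/√26 = 0.9806
z = (x̄−μ₀)/SE = (28.88−27)/0.9806 = 1.9172

test statistic = 1.917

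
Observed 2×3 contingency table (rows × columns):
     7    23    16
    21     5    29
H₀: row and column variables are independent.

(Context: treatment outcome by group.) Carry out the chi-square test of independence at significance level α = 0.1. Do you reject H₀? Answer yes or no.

reject H₀: yes

Row totals [46, 55], col totals [28, 28, 45], n=101
χ² = (7−12.75)²/12.75 + (23−12.75)²/12.75 + (16−20.50)²/20.50 + (21−15.25)²/15.25 + (5−15.25)²/15.25 + (29−24.50)²/24.50 = 21.6973
df = 2
p-value (upper-tail) = 0.00002
At α=0.1: p < α → reject H₀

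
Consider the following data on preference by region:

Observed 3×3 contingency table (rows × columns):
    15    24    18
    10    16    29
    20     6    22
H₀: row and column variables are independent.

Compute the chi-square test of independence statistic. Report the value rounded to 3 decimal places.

Row totals [57, 55, 48], col totals [45, 46, 69], n=160
χ² = (15−16.03)²/16.03 + (24−16.39)²/16.39 + (18−24.58)²/24.58 + (10−15.47)²/15.47 + (16−15.81)²/15.81 + (29−23.72)²/23.72 + (20−13.50)²/13.50 + (6−13.80)²/13.80 + (22−20.70)²/20.70 = 16.0961
df = 4

test statistic = 16.096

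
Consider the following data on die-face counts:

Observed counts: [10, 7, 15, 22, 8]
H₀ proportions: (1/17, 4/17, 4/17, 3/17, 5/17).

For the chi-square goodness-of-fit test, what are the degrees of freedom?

degrees of freedom = 4

df = k − 1 = 5 − 1 = 4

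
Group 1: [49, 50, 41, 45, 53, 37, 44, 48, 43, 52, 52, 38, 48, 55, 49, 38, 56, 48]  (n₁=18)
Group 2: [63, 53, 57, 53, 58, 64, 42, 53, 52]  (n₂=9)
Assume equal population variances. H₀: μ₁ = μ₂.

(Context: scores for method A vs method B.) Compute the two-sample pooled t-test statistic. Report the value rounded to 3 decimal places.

x̄₁=47.000, s₁=5.831, n₁=18
x̄₂=55.000, s₂=6.595, n₂=9
s_p² = [17·5.831² + 8·6.595²]/25 = 37.0400
SE = √(s_p²·(1/18+1/9)) = 2.4846
t = (47.000−55.000)/2.4846 = -3.2198
df = 25

test statistic = -3.220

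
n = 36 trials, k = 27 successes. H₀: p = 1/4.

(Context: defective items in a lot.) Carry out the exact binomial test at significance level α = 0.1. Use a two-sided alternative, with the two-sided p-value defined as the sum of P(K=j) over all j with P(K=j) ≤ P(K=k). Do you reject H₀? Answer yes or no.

Exact binomial: n=36, k=27, p₀=1/4=0.2500
P(X=j) = C(n,j)·p₀^j·(1−p₀)^(n−j); p = Σ P(X=j) over j with P(X=j) ≤ P(X=27)
p-value (two-sided) = 0.00000
At α=0.1: p < α → reject H₀

reject H₀: yes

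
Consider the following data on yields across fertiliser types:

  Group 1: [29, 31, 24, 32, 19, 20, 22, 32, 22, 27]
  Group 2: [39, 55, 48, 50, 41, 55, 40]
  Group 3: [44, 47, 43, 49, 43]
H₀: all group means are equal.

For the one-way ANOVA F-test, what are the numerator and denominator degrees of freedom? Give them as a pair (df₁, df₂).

degrees of freedom = [2, 19]

k = 3 groups, N = 22 total
df = (k−1, N−k) = (3−1, 22−3) = (2, 19)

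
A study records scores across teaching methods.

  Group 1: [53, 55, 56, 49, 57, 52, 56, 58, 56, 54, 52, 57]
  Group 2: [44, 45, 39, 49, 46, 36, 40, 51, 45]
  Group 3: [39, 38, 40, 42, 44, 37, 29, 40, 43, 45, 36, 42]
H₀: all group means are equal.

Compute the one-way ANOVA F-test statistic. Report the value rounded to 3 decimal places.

Group means [54.58, 43.89, 39.58], grand mean 46.212
SSB = Σnᵢ(x̄ᵢ−x̄)² = 1416.793; SSW = ΣΣ(x−x̄ᵢ)² = 468.722
MSB = 1416.793/2 = 708.3965; MSW = 468.722/30 = 15.6241
F = MSB/MSW = 45.3401
df = (2, 30)

test statistic = 45.340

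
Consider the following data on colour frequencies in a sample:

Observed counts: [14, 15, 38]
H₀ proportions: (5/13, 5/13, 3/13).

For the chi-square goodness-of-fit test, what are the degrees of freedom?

df = k − 1 = 3 − 1 = 2

degrees of freedom = 2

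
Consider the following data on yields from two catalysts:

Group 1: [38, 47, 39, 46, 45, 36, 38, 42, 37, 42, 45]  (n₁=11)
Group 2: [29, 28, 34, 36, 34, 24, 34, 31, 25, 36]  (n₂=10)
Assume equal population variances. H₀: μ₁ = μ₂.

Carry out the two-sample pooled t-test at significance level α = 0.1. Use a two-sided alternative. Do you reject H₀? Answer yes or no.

reject H₀: yes

x̄₁=41.364, s₁=3.957, n₁=11
x̄₂=31.100, s₂=4.408, n₂=10
s_p² = [10·3.957² + 9·4.408²]/19 = 17.4445
SE = √(s_p²·(1/11+1/10)) = 1.8249
t = (41.364−31.100)/1.8249 = 5.6242
df = 19
p-value (two-sided) = 0.00002
At α=0.1: p < α → reject H₀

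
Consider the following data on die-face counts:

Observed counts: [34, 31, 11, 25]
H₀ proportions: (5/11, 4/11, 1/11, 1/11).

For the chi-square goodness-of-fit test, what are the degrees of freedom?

degrees of freedom = 3

df = k − 1 = 4 − 1 = 3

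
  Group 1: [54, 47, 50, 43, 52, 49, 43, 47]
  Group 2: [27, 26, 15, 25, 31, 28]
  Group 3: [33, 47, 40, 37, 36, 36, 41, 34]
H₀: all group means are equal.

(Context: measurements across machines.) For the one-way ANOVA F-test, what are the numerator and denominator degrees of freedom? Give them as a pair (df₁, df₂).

k = 3 groups, N = 22 total
df = (k−1, N−k) = (3−1, 22−3) = (2, 19)

degrees of freedom = [2, 19]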